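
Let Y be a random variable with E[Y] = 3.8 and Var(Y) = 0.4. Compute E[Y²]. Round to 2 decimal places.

14.84

E[Y²] = Var(Y) + (E[Y])² = 0.4 + (3.8)² = 14.84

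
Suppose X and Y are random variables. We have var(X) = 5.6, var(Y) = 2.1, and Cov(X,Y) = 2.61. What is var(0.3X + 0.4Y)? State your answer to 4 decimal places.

1.4664

var(0.3X + 0.4Y) = (0.3)²·var(X) + (0.4)²·var(Y) + 2·(0.3)·(0.4)·Cov(X,Y)
= 0.09·5.6 + 0.16·2.1 + 0.24·2.61 = 1.4664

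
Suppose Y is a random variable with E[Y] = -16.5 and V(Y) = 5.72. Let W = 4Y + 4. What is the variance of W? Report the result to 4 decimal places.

91.5200

V(4Y + 4) = (4)²·V(Y) = 16·5.72 = 91.52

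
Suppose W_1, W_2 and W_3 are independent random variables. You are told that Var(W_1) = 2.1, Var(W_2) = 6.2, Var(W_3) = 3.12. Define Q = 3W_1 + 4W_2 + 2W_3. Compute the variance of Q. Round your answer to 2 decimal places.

By independence, Var(Q) = (3)²Var(W_1) + (4)²Var(W_2) + (2)²Var(W_3)
= (3)²·2.1 + (4)²·6.2 + (2)²·3.12 = 130.58

130.58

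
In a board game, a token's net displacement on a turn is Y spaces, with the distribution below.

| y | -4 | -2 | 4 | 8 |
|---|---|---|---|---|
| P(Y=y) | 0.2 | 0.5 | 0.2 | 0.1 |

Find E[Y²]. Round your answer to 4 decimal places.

14.8000

E[Y²] = (-4)²(0.2) + (-2)²(0.5) + (4)²(0.2) + (8)²(0.1) = 14.8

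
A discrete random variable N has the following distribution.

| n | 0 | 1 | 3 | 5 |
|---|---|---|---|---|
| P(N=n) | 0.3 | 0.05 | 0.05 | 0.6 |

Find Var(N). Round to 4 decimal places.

5.2600

E[N] = (0)(0.3) + (1)(0.05) + (3)(0.05) + (5)(0.6) = 3.2
E[N²] = (0)²(0.3) + (1)²(0.05) + (3)²(0.05) + (5)²(0.6) = 15.5
Var(N) = E[N²] − (E[N])² = 15.5 − (3.2)² = 5.26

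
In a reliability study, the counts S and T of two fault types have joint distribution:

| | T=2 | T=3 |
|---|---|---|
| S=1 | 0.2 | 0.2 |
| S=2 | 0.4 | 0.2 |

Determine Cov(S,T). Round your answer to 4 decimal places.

E[S] = 1.6,  E[T] = 2.4
E[ST] = 3.8
Cov(S,T) = E[ST] − E[S]E[T] = 3.8 − (1.6)(2.4) = -0.04

-0.0400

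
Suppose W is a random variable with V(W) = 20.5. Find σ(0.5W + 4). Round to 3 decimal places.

2.264

V(0.5W + 4) = (0.5)²·20.5 = 5.125
σ(0.5W + 4) = √5.125 ≈ 2.264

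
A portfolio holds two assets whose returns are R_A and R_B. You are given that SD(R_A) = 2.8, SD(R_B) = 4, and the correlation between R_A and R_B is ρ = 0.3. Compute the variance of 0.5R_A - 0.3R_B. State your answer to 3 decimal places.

2.392

V(R_A) = (2.8)² = 7.84;  V(R_B) = (4)² = 16
Cov(R_A,R_B) = ρ·SD(R_A)·SD(R_B) = 0.3·2.8·4 = 3.36
V(0.5R_A - 0.3R_B) = (0.5)²·V(R_A) + (-0.3)²·V(R_B) + 2·(0.5)·(-0.3)·Cov(R_A,R_B)
= 0.25·7.84 + 0.09·16 + -0.3·3.36 = 2.392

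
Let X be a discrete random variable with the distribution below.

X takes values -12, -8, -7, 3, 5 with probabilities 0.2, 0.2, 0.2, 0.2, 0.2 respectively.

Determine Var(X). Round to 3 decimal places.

E[X] = (-12)(0.2) + (-8)(0.2) + (-7)(0.2) + (3)(0.2) + (5)(0.2) = -3.8
E[X²] = (-12)²(0.2) + (-8)²(0.2) + (-7)²(0.2) + (3)²(0.2) + (5)²(0.2) = 58.2
Var(X) = E[X²] − (E[X])² = 58.2 − (-3.8)² = 43.76

43.760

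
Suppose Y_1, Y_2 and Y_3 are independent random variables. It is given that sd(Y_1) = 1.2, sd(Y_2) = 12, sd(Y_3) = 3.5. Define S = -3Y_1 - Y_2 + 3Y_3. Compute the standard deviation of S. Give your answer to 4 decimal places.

16.3466

var(Y_1) = 1.44, var(Y_2) = 144, var(Y_3) = 12.25
By independence, var(S) = (-3)²var(Y_1) + (-1)²var(Y_2) + (3)²var(Y_3)
= (-3)²·1.44 + (-1)²·144 + (3)²·12.25 = 267.21
sd(S) = √267.21 ≈ 16.3466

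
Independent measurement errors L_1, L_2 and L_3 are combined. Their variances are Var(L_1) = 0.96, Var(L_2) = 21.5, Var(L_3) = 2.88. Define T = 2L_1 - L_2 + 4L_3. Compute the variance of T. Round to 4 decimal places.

71.4200

By independence, Var(T) = (2)²Var(L_1) + (-1)²Var(L_2) + (4)²Var(L_3)
= (2)²·0.96 + (-1)²·21.5 + (4)²·2.88 = 71.42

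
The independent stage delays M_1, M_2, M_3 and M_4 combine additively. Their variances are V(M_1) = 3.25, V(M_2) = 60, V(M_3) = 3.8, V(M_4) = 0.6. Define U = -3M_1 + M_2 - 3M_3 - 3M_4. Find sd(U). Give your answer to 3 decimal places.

By independence, V(U) = (-3)²V(M_1) + (1)²V(M_2) + (-3)²V(M_3) + (-3)²V(M_4)
= (-3)²·3.25 + (1)²·60 + (-3)²·3.8 + (-3)²·0.6 = 128.85
sd(U) = √128.85 ≈ 11.351

11.351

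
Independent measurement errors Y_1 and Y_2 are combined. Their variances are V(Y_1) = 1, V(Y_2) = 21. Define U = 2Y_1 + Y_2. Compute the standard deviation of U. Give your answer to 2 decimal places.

5.00

By independence, V(U) = (2)²V(Y_1) + (1)²V(Y_2)
= (2)²·1 + (1)²·21 = 25
SD(U) = √25 ≈ 5.00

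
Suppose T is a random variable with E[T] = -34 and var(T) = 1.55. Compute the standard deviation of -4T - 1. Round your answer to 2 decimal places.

var(-4T - 1) = (-4)²·1.55 = 24.8
SD(-4T - 1) = √24.8 ≈ 4.98

4.98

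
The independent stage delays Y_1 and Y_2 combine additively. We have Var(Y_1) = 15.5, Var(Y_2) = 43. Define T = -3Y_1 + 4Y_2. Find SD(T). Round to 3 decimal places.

28.766

By independence, Var(T) = (-3)²Var(Y_1) + (4)²Var(Y_2)
= (-3)²·15.5 + (4)²·43 = 827.5
SD(T) = √827.5 ≈ 28.766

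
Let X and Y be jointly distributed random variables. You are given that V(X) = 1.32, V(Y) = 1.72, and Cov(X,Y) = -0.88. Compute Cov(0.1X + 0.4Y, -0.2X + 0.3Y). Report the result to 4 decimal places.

0.2240

Cov(0.1X + 0.4Y, -0.2X + 0.3Y) = (0.1)(-0.2)V(X) + (0.4)(0.3)V(Y) + [(0.1)(0.3) + (0.4)(-0.2)]Cov(X,Y)
= -0.02·1.32 + 0.12·1.72 + -0.05·-0.88 = 0.224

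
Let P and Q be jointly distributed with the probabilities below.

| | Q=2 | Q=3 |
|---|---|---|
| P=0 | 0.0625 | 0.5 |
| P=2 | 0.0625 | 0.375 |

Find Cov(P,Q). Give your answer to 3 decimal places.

E[P] = 0.875,  E[Q] = 2.875
E[PQ] = 2.5
Cov(P,Q) = E[PQ] − E[P]E[Q] = 2.5 − (0.875)(2.875) = -0.015625

-0.016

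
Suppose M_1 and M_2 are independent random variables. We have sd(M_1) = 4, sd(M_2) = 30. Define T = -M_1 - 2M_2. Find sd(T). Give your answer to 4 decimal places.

Var(M_1) = 16, Var(M_2) = 900
By independence, Var(T) = (-1)²Var(M_1) + (-2)²Var(M_2)
= (-1)²·16 + (-2)²·900 = 3616
sd(T) = √3616 ≈ 60.1332

60.1332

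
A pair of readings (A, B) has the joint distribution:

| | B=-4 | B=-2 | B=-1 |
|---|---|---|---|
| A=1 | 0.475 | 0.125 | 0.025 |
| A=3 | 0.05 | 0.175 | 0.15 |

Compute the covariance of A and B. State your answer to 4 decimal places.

0.7563

E[A] = 1.75,  E[B] = -2.875
E[AB] = -4.275
cov(A,B) = E[AB] − E[A]E[B] = -4.275 − (1.75)(-2.875) = 0.75625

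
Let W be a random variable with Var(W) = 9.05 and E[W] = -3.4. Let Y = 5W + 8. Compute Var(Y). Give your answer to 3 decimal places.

Var(5W + 8) = (5)²·Var(W) = 25·9.05 = 226.25

226.250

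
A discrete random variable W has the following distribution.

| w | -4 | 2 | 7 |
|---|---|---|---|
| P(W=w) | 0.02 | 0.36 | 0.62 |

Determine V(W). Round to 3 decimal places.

E[W] = (-4)(0.02) + (2)(0.36) + (7)(0.62) = 4.98
E[W²] = (-4)²(0.02) + (2)²(0.36) + (7)²(0.62) = 32.14
V(W) = E[W²] − (E[W])² = 32.14 − (4.98)² = 7.3396

7.340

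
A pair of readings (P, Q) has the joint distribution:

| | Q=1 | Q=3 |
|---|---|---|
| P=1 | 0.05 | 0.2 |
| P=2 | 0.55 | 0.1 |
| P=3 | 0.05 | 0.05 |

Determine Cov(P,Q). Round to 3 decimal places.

-0.195

E[P] = 1.85,  E[Q] = 1.7
E[PQ] = 2.95
Cov(P,Q) = E[PQ] − E[P]E[Q] = 2.95 − (1.85)(1.7) = -0.195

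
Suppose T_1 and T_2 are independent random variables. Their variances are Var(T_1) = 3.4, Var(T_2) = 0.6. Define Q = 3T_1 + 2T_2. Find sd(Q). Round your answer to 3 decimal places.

5.745

By independence, Var(Q) = (3)²Var(T_1) + (2)²Var(T_2)
= (3)²·3.4 + (2)²·0.6 = 33
sd(Q) = √33 ≈ 5.745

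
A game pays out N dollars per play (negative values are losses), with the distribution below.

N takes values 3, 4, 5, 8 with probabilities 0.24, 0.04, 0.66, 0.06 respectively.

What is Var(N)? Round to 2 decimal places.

E[N] = (3)(0.24) + (4)(0.04) + (5)(0.66) + (8)(0.06) = 4.66
E[N²] = (3)²(0.24) + (4)²(0.04) + (5)²(0.66) + (8)²(0.06) = 23.14
Var(N) = E[N²] − (E[N])² = 23.14 − (4.66)² = 1.4244

1.42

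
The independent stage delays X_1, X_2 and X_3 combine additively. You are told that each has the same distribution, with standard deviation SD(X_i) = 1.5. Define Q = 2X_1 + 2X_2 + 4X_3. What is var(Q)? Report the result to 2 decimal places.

var(X_i) = (1.5)² = 2.25
By independence, var(Q) = (2)²var(X_1) + (2)²var(X_2) + (4)²var(X_3)
= (2)²·2.25 + (2)²·2.25 + (4)²·2.25 = 54

54.00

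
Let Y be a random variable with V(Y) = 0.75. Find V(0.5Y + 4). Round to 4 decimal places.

0.1875

V(0.5Y + 4) = (0.5)²·V(Y) = 0.25·0.75 = 0.1875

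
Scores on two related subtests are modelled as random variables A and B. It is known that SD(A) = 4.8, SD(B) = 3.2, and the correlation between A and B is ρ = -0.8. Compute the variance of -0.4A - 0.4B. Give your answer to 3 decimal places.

1.393

var(A) = (4.8)² = 23.04;  var(B) = (3.2)² = 10.24
cov(A,B) = ρ·SD(A)·SD(B) = -0.8·4.8·3.2 = -12.288
var(-0.4A - 0.4B) = (-0.4)²·var(A) + (-0.4)²·var(B) + 2·(-0.4)·(-0.4)·cov(A,B)
= 0.16·23.04 + 0.16·10.24 + 0.32·-12.288 = 1.39264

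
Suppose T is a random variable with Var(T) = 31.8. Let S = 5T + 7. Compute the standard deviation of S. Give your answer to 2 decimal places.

Var(5T + 7) = (5)²·31.8 = 795
SD(S) = √795 ≈ 28.20

28.20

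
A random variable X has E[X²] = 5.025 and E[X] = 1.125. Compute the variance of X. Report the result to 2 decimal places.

3.76

Var(X) = 5.025 − (1.125)² = 3.759375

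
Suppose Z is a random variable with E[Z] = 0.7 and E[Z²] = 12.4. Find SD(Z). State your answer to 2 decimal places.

Var(Z) = 12.4 − (0.7)² = 11.91
SD(Z) = √11.91 ≈ 3.45

3.45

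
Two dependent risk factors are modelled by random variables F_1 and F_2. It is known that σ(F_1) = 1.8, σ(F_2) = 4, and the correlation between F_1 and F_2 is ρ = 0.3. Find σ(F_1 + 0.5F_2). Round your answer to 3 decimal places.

3.066

V(F_1) = (1.8)² = 3.24;  V(F_2) = (4)² = 16
Cov(F_1,F_2) = ρ·σ(F_1)·σ(F_2) = 0.3·1.8·4 = 2.16
V(F_1 + 0.5F_2) = (1)²·V(F_1) + (0.5)²·V(F_2) + 2·(1)·(0.5)·Cov(F_1,F_2)
= 1·3.24 + 0.25·16 + 1·2.16 = 9.4
σ(F_1 + 0.5F_2) = √9.4 ≈ 3.066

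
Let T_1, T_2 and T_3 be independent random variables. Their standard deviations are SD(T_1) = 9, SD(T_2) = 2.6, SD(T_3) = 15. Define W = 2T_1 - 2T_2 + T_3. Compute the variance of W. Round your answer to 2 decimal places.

576.04

Var(T_1) = 81, Var(T_2) = 6.76, Var(T_3) = 225
By independence, Var(W) = (2)²Var(T_1) + (-2)²Var(T_2) + (1)²Var(T_3)
= (2)²·81 + (-2)²·6.76 + (1)²·225 = 576.04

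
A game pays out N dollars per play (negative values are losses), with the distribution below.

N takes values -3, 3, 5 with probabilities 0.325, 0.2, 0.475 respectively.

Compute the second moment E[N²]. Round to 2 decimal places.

E[N²] = (-3)²(0.325) + (3)²(0.2) + (5)²(0.475) = 16.6

16.60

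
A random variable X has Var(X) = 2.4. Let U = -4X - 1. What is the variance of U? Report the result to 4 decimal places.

38.4000

Var(-4X - 1) = (-4)²·Var(X) = 16·2.4 = 38.4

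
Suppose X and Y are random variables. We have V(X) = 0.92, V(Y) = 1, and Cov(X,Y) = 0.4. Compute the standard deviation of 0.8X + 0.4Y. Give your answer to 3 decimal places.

V(0.8X + 0.4Y) = (0.8)²·V(X) + (0.4)²·V(Y) + 2·(0.8)·(0.4)·Cov(X,Y)
= 0.64·0.92 + 0.16·1 + 0.64·0.4 = 1.0048
SD(0.8X + 0.4Y) = √1.0048 ≈ 1.002

1.002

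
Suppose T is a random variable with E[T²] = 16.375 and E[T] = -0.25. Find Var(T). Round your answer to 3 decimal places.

Var(T) = 16.375 − (-0.25)² = 16.3125

16.313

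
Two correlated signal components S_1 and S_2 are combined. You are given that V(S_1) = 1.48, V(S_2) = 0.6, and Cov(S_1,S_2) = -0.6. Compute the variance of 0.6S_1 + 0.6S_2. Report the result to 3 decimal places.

0.317

V(0.6S_1 + 0.6S_2) = (0.6)²·V(S_1) + (0.6)²·V(S_2) + 2·(0.6)·(0.6)·Cov(S_1,S_2)
= 0.36·1.48 + 0.36·0.6 + 0.72·-0.6 = 0.3168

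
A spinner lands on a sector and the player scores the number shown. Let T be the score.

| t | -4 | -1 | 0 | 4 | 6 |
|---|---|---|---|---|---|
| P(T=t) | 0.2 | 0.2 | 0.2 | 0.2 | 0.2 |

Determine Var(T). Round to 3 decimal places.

E[T] = (-4)(0.2) + (-1)(0.2) + (0)(0.2) + (4)(0.2) + (6)(0.2) = 1
E[T²] = (-4)²(0.2) + (-1)²(0.2) + (0)²(0.2) + (4)²(0.2) + (6)²(0.2) = 13.8
Var(T) = E[T²] − (E[T])² = 13.8 − (1)² = 12.8

12.800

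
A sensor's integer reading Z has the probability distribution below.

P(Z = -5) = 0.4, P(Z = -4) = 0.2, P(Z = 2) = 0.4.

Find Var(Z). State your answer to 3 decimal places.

10.800

E[Z] = (-5)(0.4) + (-4)(0.2) + (2)(0.4) = -2
E[Z²] = (-5)²(0.4) + (-4)²(0.2) + (2)²(0.4) = 14.8
Var(Z) = E[Z²] − (E[Z])² = 14.8 − (-2)² = 10.8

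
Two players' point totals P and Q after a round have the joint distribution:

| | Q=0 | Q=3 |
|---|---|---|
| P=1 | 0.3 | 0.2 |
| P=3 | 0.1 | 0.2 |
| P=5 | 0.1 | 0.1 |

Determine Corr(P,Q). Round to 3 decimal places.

0.128

E[P] = 2.4,  E[Q] = 1.5
E[PQ] = 3.9
cov(P,Q) = E[PQ] − E[P]E[Q] = 3.9 − (2.4)(1.5) = 0.3
Var(P) = 2.44,  Var(Q) = 2.25
ρ = 0.3 / √(2.44·2.25) ≈ 0.128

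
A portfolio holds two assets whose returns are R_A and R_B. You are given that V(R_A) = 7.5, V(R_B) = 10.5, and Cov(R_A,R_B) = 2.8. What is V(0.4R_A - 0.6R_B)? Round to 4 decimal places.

3.6360

V(0.4R_A - 0.6R_B) = (0.4)²·V(R_A) + (-0.6)²·V(R_B) + 2·(0.4)·(-0.6)·Cov(R_A,R_B)
= 0.16·7.5 + 0.36·10.5 + -0.48·2.8 = 3.636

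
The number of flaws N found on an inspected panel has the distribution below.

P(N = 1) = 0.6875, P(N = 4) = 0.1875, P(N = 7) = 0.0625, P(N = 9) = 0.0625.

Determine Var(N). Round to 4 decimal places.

E[N] = (1)(0.6875) + (4)(0.1875) + (7)(0.0625) + (9)(0.0625) = 2.4375
E[N²] = (1)²(0.6875) + (4)²(0.1875) + (7)²(0.0625) + (9)²(0.0625) = 11.8125
Var(N) = E[N²] − (E[N])² = 11.8125 − (2.4375)² = 5.87109375

5.8711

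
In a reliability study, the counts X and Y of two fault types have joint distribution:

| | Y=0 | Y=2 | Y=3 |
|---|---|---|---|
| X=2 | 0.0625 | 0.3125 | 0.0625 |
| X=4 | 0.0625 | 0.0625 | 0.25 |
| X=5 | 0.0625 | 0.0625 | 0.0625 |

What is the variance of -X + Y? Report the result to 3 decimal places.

E[X] = 3.3125,  E[Y] = 2,  E[XY] = 6.6875
V(X) = 12.4375 − (3.3125)² = 1.46484375;  V(Y) = 5.125 − (2)² = 1.125
Cov(X,Y) = 6.6875 − (3.3125)(2) = 0.0625
V(-X + Y) = (-1)²·1.46484375 + (1)²·1.125 + 2·(-1)·(1)·0.0625 = 2.46484375

2.465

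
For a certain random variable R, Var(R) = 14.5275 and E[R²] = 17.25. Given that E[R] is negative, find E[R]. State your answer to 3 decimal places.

-1.650

(E[R])² = E[R²] − Var(R) = 17.25 − 14.5275 = 2.7225
E[R] = −√2.7225 = -1.65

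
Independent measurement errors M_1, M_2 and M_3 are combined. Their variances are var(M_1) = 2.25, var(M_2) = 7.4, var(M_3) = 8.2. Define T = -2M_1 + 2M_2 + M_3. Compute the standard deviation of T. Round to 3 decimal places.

By independence, var(T) = (-2)²var(M_1) + (2)²var(M_2) + (1)²var(M_3)
= (-2)²·2.25 + (2)²·7.4 + (1)²·8.2 = 46.8
SD(T) = √46.8 ≈ 6.841

6.841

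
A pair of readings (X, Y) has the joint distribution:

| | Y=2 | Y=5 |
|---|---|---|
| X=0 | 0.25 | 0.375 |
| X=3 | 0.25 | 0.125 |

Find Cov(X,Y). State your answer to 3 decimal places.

E[X] = 1.125,  E[Y] = 3.5
E[XY] = 3.375
Cov(X,Y) = E[XY] − E[X]E[Y] = 3.375 − (1.125)(3.5) = -0.5625

-0.563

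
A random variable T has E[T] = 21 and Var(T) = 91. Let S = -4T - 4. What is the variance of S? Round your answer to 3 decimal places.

1456.000

Var(-4T - 4) = (-4)²·Var(T) = 16·91 = 1456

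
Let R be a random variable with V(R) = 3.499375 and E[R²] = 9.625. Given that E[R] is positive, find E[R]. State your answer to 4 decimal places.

2.4750

(E[R])² = E[R²] − V(R) = 9.625 − 3.499375 = 6.125625
E[R] = √6.125625 = 2.475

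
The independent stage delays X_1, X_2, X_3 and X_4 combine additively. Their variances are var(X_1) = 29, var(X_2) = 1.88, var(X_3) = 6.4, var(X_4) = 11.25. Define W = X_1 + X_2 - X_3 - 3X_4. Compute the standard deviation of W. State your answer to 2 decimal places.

By independence, var(W) = (1)²var(X_1) + (1)²var(X_2) + (-1)²var(X_3) + (-3)²var(X_4)
= (1)²·29 + (1)²·1.88 + (-1)²·6.4 + (-3)²·11.25 = 138.53
σ(W) = √138.53 ≈ 11.77

11.77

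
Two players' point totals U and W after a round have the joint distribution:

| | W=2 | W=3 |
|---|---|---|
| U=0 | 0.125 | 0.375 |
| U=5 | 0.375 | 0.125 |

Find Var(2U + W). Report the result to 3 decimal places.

22.750

E[U] = 2.5,  E[W] = 2.5,  E[UW] = 5.625
Var(U) = 12.5 − (2.5)² = 6.25;  Var(W) = 6.5 − (2.5)² = 0.25
cov(U,W) = 5.625 − (2.5)(2.5) = -0.625
Var(2U + W) = (2)²·6.25 + (1)²·0.25 + 2·(2)·(1)·-0.625 = 22.75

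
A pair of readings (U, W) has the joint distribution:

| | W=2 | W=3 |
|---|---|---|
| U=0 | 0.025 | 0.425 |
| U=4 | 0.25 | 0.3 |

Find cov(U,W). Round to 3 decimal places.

-0.395

E[U] = 2.2,  E[W] = 2.725
E[UW] = 5.6
cov(U,W) = E[UW] − E[U]E[W] = 5.6 − (2.2)(2.725) = -0.395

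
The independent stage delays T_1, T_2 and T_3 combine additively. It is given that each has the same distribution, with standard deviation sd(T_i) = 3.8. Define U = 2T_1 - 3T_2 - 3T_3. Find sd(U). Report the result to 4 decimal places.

17.8236

Var(T_i) = (3.8)² = 14.44
By independence, Var(U) = (2)²Var(T_1) + (-3)²Var(T_2) + (-3)²Var(T_3)
= (2)²·14.44 + (-3)²·14.44 + (-3)²·14.44 = 317.68
sd(U) = √317.68 ≈ 17.8236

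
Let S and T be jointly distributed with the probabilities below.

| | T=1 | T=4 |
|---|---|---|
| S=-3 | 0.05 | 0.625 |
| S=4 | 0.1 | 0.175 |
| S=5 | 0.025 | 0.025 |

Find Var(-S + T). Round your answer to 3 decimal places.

E[S] = -0.675,  E[T] = 3.475,  E[ST] = -3.825
Var(S) = 11.725 − (-0.675)² = 11.269375;  Var(T) = 13.375 − (3.475)² = 1.299375
cov(S,T) = -3.825 − (-0.675)(3.475) = -1.479375
Var(-S + T) = (-1)²·11.269375 + (1)²·1.299375 + 2·(-1)·(1)·-1.479375 = 15.5275

15.528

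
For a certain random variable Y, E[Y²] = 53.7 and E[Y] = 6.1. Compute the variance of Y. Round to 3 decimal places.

Var(Y) = 53.7 − (6.1)² = 16.49

16.490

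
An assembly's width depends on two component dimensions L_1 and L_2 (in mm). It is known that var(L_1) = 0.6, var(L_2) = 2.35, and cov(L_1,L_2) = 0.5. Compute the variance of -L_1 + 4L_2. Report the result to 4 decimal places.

var(-L_1 + 4L_2) = (-1)²·var(L_1) + (4)²·var(L_2) + 2·(-1)·(4)·cov(L_1,L_2)
= 1·0.6 + 16·2.35 + -8·0.5 = 34.2

34.2000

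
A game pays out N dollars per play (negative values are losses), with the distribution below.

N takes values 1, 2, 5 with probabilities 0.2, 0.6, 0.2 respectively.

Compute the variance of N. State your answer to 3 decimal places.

1.840

E[N] = (1)(0.2) + (2)(0.6) + (5)(0.2) = 2.4
E[N²] = (1)²(0.2) + (2)²(0.6) + (5)²(0.2) = 7.6
Var(N) = E[N²] − (E[N])² = 7.6 − (2.4)² = 1.84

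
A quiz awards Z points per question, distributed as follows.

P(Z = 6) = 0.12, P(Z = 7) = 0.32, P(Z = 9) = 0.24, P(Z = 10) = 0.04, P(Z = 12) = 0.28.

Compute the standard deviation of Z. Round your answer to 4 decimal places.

2.2149

E[Z] = (6)(0.12) + (7)(0.32) + (9)(0.24) + (10)(0.04) + (12)(0.28) = 8.88
E[Z²] = (6)²(0.12) + (7)²(0.32) + (9)²(0.24) + (10)²(0.04) + (12)²(0.28) = 83.76
Var(Z) = E[Z²] − (E[Z])² = 83.76 − (8.88)² = 4.9056
σ(Z) = √4.9056 ≈ 2.2149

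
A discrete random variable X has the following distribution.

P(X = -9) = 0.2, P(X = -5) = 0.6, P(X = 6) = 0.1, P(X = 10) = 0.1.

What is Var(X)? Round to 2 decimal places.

34.56

E[X] = (-9)(0.2) + (-5)(0.6) + (6)(0.1) + (10)(0.1) = -3.2
E[X²] = (-9)²(0.2) + (-5)²(0.6) + (6)²(0.1) + (10)²(0.1) = 44.8
Var(X) = E[X²] − (E[X])² = 44.8 − (-3.2)² = 34.56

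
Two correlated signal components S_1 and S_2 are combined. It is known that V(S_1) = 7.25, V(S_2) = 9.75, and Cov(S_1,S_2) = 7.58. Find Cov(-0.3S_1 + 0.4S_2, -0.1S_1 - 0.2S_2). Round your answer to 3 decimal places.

-0.411

Cov(-0.3S_1 + 0.4S_2, -0.1S_1 - 0.2S_2) = (-0.3)(-0.1)V(S_1) + (0.4)(-0.2)V(S_2) + [(-0.3)(-0.2) + (0.4)(-0.1)]Cov(S_1,S_2)
= 0.03·7.25 + -0.08·9.75 + 0.02·7.58 = -0.4109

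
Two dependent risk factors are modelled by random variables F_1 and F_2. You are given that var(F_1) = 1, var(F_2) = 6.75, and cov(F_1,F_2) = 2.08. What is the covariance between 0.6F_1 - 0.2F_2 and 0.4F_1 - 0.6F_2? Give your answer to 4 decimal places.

0.1348

cov(0.6F_1 - 0.2F_2, 0.4F_1 - 0.6F_2) = (0.6)(0.4)var(F_1) + (-0.2)(-0.6)var(F_2) + [(0.6)(-0.6) + (-0.2)(0.4)]cov(F_1,F_2)
= 0.24·1 + 0.12·6.75 + -0.44·2.08 = 0.1348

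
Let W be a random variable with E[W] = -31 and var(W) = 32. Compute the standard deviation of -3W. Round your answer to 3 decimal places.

16.971

var(-3W) = (-3)²·32 = 288
SD(-3W) = √288 ≈ 16.971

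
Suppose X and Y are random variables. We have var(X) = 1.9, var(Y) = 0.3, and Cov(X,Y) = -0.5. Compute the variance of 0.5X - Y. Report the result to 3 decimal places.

var(0.5X - Y) = (0.5)²·var(X) + (-1)²·var(Y) + 2·(0.5)·(-1)·Cov(X,Y)
= 0.25·1.9 + 1·0.3 + -1·-0.5 = 1.275

1.275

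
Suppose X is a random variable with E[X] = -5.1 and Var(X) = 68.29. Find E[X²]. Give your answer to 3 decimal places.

94.300

E[X²] = Var(X) + (E[X])² = 68.29 + (-5.1)² = 94.3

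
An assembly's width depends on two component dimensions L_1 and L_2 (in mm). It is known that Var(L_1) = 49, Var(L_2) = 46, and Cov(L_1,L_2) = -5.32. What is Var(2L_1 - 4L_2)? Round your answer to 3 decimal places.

Var(2L_1 - 4L_2) = (2)²·Var(L_1) + (-4)²·Var(L_2) + 2·(2)·(-4)·Cov(L_1,L_2)
= 4·49 + 16·46 + -16·-5.32 = 1017.12

1017.120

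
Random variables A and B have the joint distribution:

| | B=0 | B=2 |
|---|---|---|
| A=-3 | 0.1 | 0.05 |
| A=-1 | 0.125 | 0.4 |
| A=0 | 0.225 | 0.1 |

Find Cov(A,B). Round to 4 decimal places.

-0.0275

E[A] = -0.975,  E[B] = 1.1
E[AB] = -1.1
Cov(A,B) = E[AB] − E[A]E[B] = -1.1 − (-0.975)(1.1) = -0.0275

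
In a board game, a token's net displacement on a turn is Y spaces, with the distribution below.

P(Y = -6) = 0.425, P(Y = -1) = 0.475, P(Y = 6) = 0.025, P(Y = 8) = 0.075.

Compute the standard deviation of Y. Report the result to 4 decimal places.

4.0372

E[Y] = (-6)(0.425) + (-1)(0.475) + (6)(0.025) + (8)(0.075) = -2.275
E[Y²] = (-6)²(0.425) + (-1)²(0.475) + (6)²(0.025) + (8)²(0.075) = 21.475
Var(Y) = E[Y²] − (E[Y])² = 21.475 − (-2.275)² = 16.299375
sd(Y) = √16.299375 ≈ 4.0372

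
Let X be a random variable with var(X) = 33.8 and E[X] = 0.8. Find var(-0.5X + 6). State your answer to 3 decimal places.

var(-0.5X + 6) = (-0.5)²·var(X) = 0.25·33.8 = 8.45

8.450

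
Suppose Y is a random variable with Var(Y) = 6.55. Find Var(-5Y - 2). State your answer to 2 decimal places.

Var(-5Y - 2) = (-5)²·Var(Y) = 25·6.55 = 163.75

163.75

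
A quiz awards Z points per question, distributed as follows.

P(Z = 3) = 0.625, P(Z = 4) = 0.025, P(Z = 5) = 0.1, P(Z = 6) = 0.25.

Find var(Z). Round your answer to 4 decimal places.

1.7244

E[Z] = (3)(0.625) + (4)(0.025) + (5)(0.1) + (6)(0.25) = 3.975
E[Z²] = (3)²(0.625) + (4)²(0.025) + (5)²(0.1) + (6)²(0.25) = 17.525
var(Z) = E[Z²] − (E[Z])² = 17.525 − (3.975)² = 1.724375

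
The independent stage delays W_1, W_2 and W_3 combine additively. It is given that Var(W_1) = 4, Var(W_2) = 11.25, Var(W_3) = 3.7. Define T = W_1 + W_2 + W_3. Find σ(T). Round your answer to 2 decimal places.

4.35

By independence, Var(T) = (1)²Var(W_1) + (1)²Var(W_2) + (1)²Var(W_3)
= (1)²·4 + (1)²·11.25 + (1)²·3.7 = 18.95
σ(T) = √18.95 ≈ 4.35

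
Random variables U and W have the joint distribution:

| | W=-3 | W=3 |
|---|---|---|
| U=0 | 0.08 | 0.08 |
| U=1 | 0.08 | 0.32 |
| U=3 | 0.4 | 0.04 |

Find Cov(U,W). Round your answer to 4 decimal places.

-1.9008

E[U] = 1.72,  E[W] = -0.36
E[UW] = -2.52
Cov(U,W) = E[UW] − E[U]E[W] = -2.52 − (1.72)(-0.36) = -1.9008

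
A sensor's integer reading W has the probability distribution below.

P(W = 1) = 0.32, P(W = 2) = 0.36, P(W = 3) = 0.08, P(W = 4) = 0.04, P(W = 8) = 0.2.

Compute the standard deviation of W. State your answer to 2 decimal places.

E[W] = (1)(0.32) + (2)(0.36) + (3)(0.08) + (4)(0.04) + (8)(0.2) = 3.04
E[W²] = (1)²(0.32) + (2)²(0.36) + (3)²(0.08) + (4)²(0.04) + (8)²(0.2) = 15.92
V(W) = E[W²] − (E[W])² = 15.92 − (3.04)² = 6.6784
SD(W) = √6.6784 ≈ 2.58

2.58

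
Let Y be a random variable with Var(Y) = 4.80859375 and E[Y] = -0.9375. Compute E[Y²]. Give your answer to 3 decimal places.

E[Y²] = Var(Y) + (E[Y])² = 4.80859375 + (-0.9375)² = 5.6875

5.688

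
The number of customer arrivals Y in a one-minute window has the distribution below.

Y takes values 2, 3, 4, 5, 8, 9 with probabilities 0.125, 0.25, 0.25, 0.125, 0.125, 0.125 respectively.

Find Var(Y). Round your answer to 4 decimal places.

E[Y] = (2)(0.125) + (3)(0.25) + (4)(0.25) + (5)(0.125) + (8)(0.125) + (9)(0.125) = 4.75
E[Y²] = (2)²(0.125) + (3)²(0.25) + (4)²(0.25) + (5)²(0.125) + (8)²(0.125) + (9)²(0.125) = 28
Var(Y) = E[Y²] − (E[Y])² = 28 − (4.75)² = 5.4375

5.4375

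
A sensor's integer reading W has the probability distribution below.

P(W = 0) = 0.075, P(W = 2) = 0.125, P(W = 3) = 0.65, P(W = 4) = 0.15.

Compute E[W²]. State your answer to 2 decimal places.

8.75

E[W²] = (0)²(0.075) + (2)²(0.125) + (3)²(0.65) + (4)²(0.15) = 8.75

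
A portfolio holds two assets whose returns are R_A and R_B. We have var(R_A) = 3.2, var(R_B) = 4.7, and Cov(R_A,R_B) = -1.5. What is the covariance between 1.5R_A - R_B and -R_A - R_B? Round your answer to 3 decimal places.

0.650

Cov(1.5R_A - R_B, -R_A - R_B) = (1.5)(-1)var(R_A) + (-1)(-1)var(R_B) + [(1.5)(-1) + (-1)(-1)]Cov(R_A,R_B)
= -1.5·3.2 + 1·4.7 + -0.5·-1.5 = 0.65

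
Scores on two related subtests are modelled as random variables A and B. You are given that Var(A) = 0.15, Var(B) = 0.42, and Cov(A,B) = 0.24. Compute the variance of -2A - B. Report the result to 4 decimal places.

Var(-2A - B) = (-2)²·Var(A) + (-1)²·Var(B) + 2·(-2)·(-1)·Cov(A,B)
= 4·0.15 + 1·0.42 + 4·0.24 = 1.98

1.9800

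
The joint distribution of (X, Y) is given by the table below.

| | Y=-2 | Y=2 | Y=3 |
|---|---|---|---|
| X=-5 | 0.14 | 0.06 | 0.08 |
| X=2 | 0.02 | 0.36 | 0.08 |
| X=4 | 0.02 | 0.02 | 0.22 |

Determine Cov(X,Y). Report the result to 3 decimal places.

3.150

E[X] = 0.56,  E[Y] = 1.66
E[XY] = 4.08
Cov(X,Y) = E[XY] − E[X]E[Y] = 4.08 − (0.56)(1.66) = 3.1504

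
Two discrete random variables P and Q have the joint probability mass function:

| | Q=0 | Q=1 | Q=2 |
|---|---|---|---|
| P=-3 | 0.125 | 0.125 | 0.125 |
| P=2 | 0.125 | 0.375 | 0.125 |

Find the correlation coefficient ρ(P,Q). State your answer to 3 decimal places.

0.000

E[P] = 0.125,  E[Q] = 1
E[PQ] = 0.125
Cov(P,Q) = E[PQ] − E[P]E[Q] = 0.125 − (0.125)(1) = 0
V(P) = 5.859375,  V(Q) = 0.5
ρ = 0 / √(5.859375·0.5) ≈ 0.000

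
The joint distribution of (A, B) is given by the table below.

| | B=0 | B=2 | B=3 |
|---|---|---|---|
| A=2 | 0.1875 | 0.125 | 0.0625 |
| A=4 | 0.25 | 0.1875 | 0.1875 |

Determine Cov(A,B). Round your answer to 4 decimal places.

0.1563

E[A] = 3.25,  E[B] = 1.375
E[AB] = 4.625
Cov(A,B) = E[AB] − E[A]E[B] = 4.625 − (3.25)(1.375) = 0.15625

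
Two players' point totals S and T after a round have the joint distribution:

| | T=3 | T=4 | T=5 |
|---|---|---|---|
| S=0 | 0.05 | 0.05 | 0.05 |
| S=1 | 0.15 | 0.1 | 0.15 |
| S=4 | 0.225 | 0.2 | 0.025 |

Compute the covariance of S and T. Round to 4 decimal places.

E[S] = 2.2,  E[T] = 3.8
E[ST] = 8
Cov(S,T) = E[ST] − E[S]E[T] = 8 − (2.2)(3.8) = -0.36

-0.3600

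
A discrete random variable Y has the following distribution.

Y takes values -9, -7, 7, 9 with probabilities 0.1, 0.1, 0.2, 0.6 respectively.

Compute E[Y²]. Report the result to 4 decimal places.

71.4000

E[Y²] = (-9)²(0.1) + (-7)²(0.1) + (7)²(0.2) + (9)²(0.6) = 71.4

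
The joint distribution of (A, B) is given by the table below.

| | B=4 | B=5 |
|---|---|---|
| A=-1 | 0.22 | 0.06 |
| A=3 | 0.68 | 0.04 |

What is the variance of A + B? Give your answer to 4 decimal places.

3.0596

E[A] = 1.88,  E[B] = 4.1,  E[AB] = 7.58
Var(A) = 6.76 − (1.88)² = 3.2256;  Var(B) = 16.9 − (4.1)² = 0.09
cov(A,B) = 7.58 − (1.88)(4.1) = -0.128
Var(A + B) = (1)²·3.2256 + (1)²·0.09 + 2·(1)·(1)·-0.128 = 3.0596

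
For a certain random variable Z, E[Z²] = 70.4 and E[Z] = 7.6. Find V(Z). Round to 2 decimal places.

V(Z) = 70.4 − (7.6)² = 12.64

12.64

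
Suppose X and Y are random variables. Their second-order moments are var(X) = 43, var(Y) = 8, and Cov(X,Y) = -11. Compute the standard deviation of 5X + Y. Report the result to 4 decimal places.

var(5X + Y) = (5)²·var(X) + (1)²·var(Y) + 2·(5)·(1)·Cov(X,Y)
= 25·43 + 1·8 + 10·-11 = 973
σ(5X + Y) = √973 ≈ 31.1929

31.1929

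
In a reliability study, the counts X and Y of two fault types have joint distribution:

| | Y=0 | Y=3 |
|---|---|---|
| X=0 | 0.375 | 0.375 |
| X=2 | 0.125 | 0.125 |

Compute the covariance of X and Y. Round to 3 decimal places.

E[X] = 0.5,  E[Y] = 1.5
E[XY] = 0.75
cov(X,Y) = E[XY] − E[X]E[Y] = 0.75 − (0.5)(1.5) = 0

0.000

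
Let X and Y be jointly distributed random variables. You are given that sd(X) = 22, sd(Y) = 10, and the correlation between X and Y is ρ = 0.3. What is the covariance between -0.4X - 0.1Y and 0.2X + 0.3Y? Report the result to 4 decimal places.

Var(X) = (22)² = 484;  Var(Y) = (10)² = 100
cov(X,Y) = ρ·sd(X)·sd(Y) = 0.3·22·10 = 66
cov(-0.4X - 0.1Y, 0.2X + 0.3Y) = (-0.4)(0.2)Var(X) + (-0.1)(0.3)Var(Y) + [(-0.4)(0.3) + (-0.1)(0.2)]cov(X,Y)
= -0.08·484 + -0.03·100 + -0.14·66 = -50.96

-50.9600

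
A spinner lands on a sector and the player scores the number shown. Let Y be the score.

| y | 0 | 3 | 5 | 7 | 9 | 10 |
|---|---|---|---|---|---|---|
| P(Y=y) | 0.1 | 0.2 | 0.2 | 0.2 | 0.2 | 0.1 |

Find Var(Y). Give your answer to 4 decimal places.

9.1600

E[Y] = (0)(0.1) + (3)(0.2) + (5)(0.2) + (7)(0.2) + (9)(0.2) + (10)(0.1) = 5.8
E[Y²] = (0)²(0.1) + (3)²(0.2) + (5)²(0.2) + (7)²(0.2) + (9)²(0.2) + (10)²(0.1) = 42.8
Var(Y) = E[Y²] − (E[Y])² = 42.8 − (5.8)² = 9.16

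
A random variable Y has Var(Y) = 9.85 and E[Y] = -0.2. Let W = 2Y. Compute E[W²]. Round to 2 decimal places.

39.56

E[2Y] = 2·-0.2 = -0.4
Var(2Y) = (2)²·9.85 = 39.4
E[W²] = Var(W) + (E[W])² = 39.4 + (-0.4)² = 39.56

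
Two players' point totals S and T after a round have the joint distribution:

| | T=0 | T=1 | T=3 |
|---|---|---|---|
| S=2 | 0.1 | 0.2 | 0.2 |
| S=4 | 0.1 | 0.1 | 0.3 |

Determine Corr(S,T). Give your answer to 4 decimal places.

0.1601

E[S] = 3,  E[T] = 1.8
E[ST] = 5.6
cov(S,T) = E[ST] − E[S]E[T] = 5.6 − (3)(1.8) = 0.2
V(S) = 1,  V(T) = 1.56
ρ = 0.2 / √(1·1.56) ≈ 0.1601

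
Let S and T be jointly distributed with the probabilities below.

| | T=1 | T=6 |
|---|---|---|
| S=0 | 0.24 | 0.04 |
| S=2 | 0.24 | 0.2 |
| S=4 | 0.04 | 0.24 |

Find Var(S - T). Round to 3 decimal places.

E[S] = 2,  E[T] = 3.4,  E[ST] = 8.8
Var(S) = 6.24 − (2)² = 2.24;  Var(T) = 17.8 − (3.4)² = 6.24
Cov(S,T) = 8.8 − (2)(3.4) = 2
Var(S - T) = (1)²·2.24 + (-1)²·6.24 + 2·(1)·(-1)·2 = 4.48

4.480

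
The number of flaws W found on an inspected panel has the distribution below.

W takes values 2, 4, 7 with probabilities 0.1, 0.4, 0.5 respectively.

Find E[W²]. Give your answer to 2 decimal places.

31.30

E[W²] = (2)²(0.1) + (4)²(0.4) + (7)²(0.5) = 31.3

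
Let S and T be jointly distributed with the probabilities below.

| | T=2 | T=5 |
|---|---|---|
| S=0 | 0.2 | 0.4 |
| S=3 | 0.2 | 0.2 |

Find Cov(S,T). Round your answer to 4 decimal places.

-0.3600

E[S] = 1.2,  E[T] = 3.8
E[ST] = 4.2
Cov(S,T) = E[ST] − E[S]E[T] = 4.2 − (1.2)(3.8) = -0.36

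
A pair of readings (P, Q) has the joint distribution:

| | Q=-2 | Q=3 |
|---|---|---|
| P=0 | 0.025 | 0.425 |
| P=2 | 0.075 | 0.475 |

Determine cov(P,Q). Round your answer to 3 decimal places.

-0.200

E[P] = 1.1,  E[Q] = 2.5
E[PQ] = 2.55
cov(P,Q) = E[PQ] − E[P]E[Q] = 2.55 − (1.1)(2.5) = -0.2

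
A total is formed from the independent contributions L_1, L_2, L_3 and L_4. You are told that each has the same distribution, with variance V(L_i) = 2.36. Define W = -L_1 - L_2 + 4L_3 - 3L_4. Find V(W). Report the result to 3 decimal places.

63.720

By independence, V(W) = (-1)²V(L_1) + (-1)²V(L_2) + (4)²V(L_3) + (-3)²V(L_4)
= (-1)²·2.36 + (-1)²·2.36 + (4)²·2.36 + (-3)²·2.36 = 63.72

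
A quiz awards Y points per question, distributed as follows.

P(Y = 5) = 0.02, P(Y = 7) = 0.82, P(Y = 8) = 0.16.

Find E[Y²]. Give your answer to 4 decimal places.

50.9200

E[Y²] = (5)²(0.02) + (7)²(0.82) + (8)²(0.16) = 50.92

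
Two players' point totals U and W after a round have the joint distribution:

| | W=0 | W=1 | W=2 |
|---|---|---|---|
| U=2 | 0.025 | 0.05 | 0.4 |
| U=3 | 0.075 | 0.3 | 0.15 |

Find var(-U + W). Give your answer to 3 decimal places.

1.019

E[U] = 2.525,  E[W] = 1.45,  E[UW] = 3.5
var(U) = 6.625 − (2.525)² = 0.249375;  var(W) = 2.55 − (1.45)² = 0.4475
Cov(U,W) = 3.5 − (2.525)(1.45) = -0.16125
var(-U + W) = (-1)²·0.249375 + (1)²·0.4475 + 2·(-1)·(1)·-0.16125 = 1.019375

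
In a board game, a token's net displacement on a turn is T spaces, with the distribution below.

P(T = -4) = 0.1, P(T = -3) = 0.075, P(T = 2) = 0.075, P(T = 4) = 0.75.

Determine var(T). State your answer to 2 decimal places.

E[T] = (-4)(0.1) + (-3)(0.075) + (2)(0.075) + (4)(0.75) = 2.525
E[T²] = (-4)²(0.1) + (-3)²(0.075) + (2)²(0.075) + (4)²(0.75) = 14.575
var(T) = E[T²] − (E[T])² = 14.575 − (2.525)² = 8.199375

8.20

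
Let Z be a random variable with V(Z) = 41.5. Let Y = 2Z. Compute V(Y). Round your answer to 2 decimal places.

V(2Z) = (2)²·V(Z) = 4·41.5 = 166

166.00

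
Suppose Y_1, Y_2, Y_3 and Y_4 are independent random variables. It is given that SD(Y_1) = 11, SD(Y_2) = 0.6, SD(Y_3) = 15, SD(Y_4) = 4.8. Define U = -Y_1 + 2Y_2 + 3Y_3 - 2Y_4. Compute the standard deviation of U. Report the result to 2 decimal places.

Var(Y_1) = 121, Var(Y_2) = 0.36, Var(Y_3) = 225, Var(Y_4) = 23.04
By independence, Var(U) = (-1)²Var(Y_1) + (2)²Var(Y_2) + (3)²Var(Y_3) + (-2)²Var(Y_4)
= (-1)²·121 + (2)²·0.36 + (3)²·225 + (-2)²·23.04 = 2239.6
SD(U) = √2239.6 ≈ 47.32

47.32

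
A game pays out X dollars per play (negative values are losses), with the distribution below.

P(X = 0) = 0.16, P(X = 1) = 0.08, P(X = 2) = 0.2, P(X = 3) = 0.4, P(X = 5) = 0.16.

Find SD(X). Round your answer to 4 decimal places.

E[X] = (0)(0.16) + (1)(0.08) + (2)(0.2) + (3)(0.4) + (5)(0.16) = 2.48
E[X²] = (0)²(0.16) + (1)²(0.08) + (2)²(0.2) + (3)²(0.4) + (5)²(0.16) = 8.48
var(X) = E[X²] − (E[X])² = 8.48 − (2.48)² = 2.3296
SD(X) = √2.3296 ≈ 1.5263

1.5263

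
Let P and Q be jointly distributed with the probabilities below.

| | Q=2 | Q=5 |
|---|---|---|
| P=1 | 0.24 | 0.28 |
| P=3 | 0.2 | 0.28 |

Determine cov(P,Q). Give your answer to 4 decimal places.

0.0672

E[P] = 1.96,  E[Q] = 3.68
E[PQ] = 7.28
cov(P,Q) = E[PQ] − E[P]E[Q] = 7.28 − (1.96)(3.68) = 0.0672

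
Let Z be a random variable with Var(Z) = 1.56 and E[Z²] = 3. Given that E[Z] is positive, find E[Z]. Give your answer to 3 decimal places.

1.200

(E[Z])² = E[Z²] − Var(Z) = 3 − 1.56 = 1.44
E[Z] = √1.44 = 1.2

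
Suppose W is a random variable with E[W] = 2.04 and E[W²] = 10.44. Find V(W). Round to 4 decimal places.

6.2784

V(W) = 10.44 − (2.04)² = 6.2784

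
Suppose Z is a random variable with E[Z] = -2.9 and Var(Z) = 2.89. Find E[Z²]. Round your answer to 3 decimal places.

E[Z²] = Var(Z) + (E[Z])² = 2.89 + (-2.9)² = 11.3

11.300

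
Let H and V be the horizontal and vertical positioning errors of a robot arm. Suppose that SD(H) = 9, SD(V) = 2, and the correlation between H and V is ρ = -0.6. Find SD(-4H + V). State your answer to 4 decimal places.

Var(H) = (9)² = 81;  Var(V) = (2)² = 4
Cov(H,V) = ρ·SD(H)·SD(V) = -0.6·9·2 = -10.8
Var(-4H + V) = (-4)²·Var(H) + (1)²·Var(V) + 2·(-4)·(1)·Cov(H,V)
= 16·81 + 1·4 + -8·-10.8 = 1386.4
SD(-4H + V) = √1386.4 ≈ 37.2344

37.2344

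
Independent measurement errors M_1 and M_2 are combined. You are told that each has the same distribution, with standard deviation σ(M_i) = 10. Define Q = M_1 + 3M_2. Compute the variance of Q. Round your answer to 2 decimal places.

1000.00

Var(M_i) = (10)² = 100
By independence, Var(Q) = (1)²Var(M_1) + (3)²Var(M_2)
= (1)²·100 + (3)²·100 = 1000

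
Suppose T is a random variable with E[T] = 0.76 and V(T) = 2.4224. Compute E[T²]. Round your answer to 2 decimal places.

3.00

E[T²] = V(T) + (E[T])² = 2.4224 + (0.76)² = 3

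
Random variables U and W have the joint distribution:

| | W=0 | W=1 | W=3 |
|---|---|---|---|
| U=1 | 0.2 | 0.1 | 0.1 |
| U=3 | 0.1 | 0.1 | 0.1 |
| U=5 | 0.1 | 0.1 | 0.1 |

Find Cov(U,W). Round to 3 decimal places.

0.240

E[U] = 2.8,  E[W] = 1.2
E[UW] = 3.6
Cov(U,W) = E[UW] − E[U]E[W] = 3.6 − (2.8)(1.2) = 0.24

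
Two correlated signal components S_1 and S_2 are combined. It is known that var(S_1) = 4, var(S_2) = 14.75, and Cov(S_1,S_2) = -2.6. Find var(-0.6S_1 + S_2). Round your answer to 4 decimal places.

var(-0.6S_1 + S_2) = (-0.6)²·var(S_1) + (1)²·var(S_2) + 2·(-0.6)·(1)·Cov(S_1,S_2)
= 0.36·4 + 1·14.75 + -1.2·-2.6 = 19.31

19.3100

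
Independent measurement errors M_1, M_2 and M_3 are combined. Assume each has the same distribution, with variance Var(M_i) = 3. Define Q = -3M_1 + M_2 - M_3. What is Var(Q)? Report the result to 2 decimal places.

33.00

By independence, Var(Q) = (-3)²Var(M_1) + (1)²Var(M_2) + (-1)²Var(M_3)
= (-3)²·3 + (1)²·3 + (-1)²·3 = 33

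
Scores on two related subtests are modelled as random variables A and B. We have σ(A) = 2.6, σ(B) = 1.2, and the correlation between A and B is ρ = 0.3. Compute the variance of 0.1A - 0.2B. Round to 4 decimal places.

Var(A) = (2.6)² = 6.76;  Var(B) = (1.2)² = 1.44
cov(A,B) = ρ·σ(A)·σ(B) = 0.3·2.6·1.2 = 0.936
Var(0.1A - 0.2B) = (0.1)²·Var(A) + (-0.2)²·Var(B) + 2·(0.1)·(-0.2)·cov(A,B)
= 0.01·6.76 + 0.04·1.44 + -0.04·0.936 = 0.08776

0.0878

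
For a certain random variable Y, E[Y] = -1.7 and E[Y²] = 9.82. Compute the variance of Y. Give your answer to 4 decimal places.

Var(Y) = 9.82 − (-1.7)² = 6.93

6.9300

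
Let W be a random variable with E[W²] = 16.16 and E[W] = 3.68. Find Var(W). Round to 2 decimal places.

2.62

Var(W) = 16.16 − (3.68)² = 2.6176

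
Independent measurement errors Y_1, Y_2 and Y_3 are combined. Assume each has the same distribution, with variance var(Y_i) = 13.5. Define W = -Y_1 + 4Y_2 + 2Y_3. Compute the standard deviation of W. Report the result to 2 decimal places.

By independence, var(W) = (-1)²var(Y_1) + (4)²var(Y_2) + (2)²var(Y_3)
= (-1)²·13.5 + (4)²·13.5 + (2)²·13.5 = 283.5
sd(W) = √283.5 ≈ 16.84

16.84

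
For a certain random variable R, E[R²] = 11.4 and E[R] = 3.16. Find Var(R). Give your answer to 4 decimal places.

1.4144

Var(R) = 11.4 − (3.16)² = 1.4144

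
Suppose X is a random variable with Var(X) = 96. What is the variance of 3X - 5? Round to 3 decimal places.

864.000

Var(3X - 5) = (3)²·Var(X) = 9·96 = 864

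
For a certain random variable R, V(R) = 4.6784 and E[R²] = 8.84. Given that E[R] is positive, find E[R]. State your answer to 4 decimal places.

(E[R])² = E[R²] − V(R) = 8.84 − 4.6784 = 4.1616
E[R] = √4.1616 = 2.04

2.0400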